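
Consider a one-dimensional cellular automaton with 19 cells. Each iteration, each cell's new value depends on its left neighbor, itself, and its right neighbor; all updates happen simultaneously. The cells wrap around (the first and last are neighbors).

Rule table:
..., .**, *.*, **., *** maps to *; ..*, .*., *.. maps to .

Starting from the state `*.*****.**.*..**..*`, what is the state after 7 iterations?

***********...**..*
***********.*.**..*
************.***..*
****************..*
****************..*  (fixed point — unchanged through iteration 7)

****************..*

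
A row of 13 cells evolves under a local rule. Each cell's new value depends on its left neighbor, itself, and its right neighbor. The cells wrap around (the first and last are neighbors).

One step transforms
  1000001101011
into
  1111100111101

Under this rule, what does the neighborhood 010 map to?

At position 9 the neighborhood is 010; the next row has 1 there.

1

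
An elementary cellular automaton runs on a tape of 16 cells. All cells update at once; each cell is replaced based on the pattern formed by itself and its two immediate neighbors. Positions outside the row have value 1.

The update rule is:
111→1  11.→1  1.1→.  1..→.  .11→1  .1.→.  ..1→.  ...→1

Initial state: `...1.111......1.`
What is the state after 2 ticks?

.1...111.1111...
...1.111.1111.1.

...1.111.1111.1.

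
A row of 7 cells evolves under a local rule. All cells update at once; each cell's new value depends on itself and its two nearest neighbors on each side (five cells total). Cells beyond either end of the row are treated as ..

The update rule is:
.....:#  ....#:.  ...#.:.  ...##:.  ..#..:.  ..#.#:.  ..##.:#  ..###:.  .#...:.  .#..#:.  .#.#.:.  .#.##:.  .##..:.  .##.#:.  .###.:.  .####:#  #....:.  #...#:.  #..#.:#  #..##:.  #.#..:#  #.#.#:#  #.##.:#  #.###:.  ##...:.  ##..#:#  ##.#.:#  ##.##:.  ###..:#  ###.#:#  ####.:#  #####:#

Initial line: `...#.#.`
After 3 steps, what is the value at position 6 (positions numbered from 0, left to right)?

#

step 1: #....#.
step 2: .......
step 3: #######
position 6 holds #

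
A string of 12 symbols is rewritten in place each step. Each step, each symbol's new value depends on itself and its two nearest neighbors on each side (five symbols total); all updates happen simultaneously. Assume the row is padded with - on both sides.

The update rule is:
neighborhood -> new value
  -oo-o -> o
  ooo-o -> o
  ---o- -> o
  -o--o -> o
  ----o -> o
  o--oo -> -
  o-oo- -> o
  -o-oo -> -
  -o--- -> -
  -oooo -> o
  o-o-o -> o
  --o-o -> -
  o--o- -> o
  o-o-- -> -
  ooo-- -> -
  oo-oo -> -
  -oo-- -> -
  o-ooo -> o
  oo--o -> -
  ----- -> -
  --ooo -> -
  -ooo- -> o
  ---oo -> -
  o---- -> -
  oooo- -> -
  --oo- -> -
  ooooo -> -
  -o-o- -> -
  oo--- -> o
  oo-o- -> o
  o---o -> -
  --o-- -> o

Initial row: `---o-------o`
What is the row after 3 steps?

step 1: -ooo-----ooo
step 2: --o-o--o--o-
step 3: oo---oooooo-

oo---oooooo-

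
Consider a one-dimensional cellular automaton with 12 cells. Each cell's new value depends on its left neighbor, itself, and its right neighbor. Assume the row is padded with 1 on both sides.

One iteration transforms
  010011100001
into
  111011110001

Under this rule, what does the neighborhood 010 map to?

1

At position 1 the neighborhood is 010; the next row has 1 there.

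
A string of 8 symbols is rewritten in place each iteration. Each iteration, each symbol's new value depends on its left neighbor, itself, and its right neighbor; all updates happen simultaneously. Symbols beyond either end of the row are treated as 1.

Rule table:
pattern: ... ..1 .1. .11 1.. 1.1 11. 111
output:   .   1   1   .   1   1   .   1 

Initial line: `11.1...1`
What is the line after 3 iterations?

11111.11

1.111.1.
.1.1.111
11111.11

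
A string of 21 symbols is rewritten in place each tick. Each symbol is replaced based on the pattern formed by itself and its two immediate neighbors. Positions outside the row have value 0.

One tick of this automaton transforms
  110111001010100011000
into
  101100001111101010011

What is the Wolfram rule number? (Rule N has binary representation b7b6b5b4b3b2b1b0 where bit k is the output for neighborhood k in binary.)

45

position 4: 111 → 0  (bit 7 = 0)
position 1: 110 → 0  (bit 6 = 0)
position 2: 101 → 1  (bit 5 = 1)
position 6: 100 → 0  (bit 4 = 0)
position 0: 011 → 1  (bit 3 = 1)
position 8: 010 → 1  (bit 2 = 1)
position 7: 001 → 0  (bit 1 = 0)
position 14: 000 → 1  (bit 0 = 1)
bits b7..b0 = 00101101 = 45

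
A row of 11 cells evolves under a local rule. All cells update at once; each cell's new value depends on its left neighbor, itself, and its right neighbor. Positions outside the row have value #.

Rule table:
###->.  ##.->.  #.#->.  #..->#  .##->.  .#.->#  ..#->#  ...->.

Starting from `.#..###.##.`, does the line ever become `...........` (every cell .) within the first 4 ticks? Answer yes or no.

no

.###.......
....#.....#
#..###...#.
.##...#.##.
tick 4 is .##...#.##., still not uniform .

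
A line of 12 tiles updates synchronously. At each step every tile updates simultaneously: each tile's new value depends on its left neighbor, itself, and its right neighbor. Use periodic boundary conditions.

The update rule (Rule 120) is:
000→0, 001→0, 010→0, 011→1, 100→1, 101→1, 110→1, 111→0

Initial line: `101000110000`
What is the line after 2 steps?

step 1: 010100111000
step 2: 001010101100

001010101100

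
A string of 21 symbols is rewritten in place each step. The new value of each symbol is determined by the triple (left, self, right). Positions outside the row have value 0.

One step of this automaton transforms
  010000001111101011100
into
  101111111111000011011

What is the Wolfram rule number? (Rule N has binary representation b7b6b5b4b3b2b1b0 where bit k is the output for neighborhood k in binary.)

155

position 9: 111 → 1  (bit 7 = 1)
position 12: 110 → 0  (bit 6 = 0)
position 13: 101 → 0  (bit 5 = 0)
position 2: 100 → 1  (bit 4 = 1)
position 8: 011 → 1  (bit 3 = 1)
position 1: 010 → 0  (bit 2 = 0)
position 0: 001 → 1  (bit 1 = 1)
position 3: 000 → 1  (bit 0 = 1)
bits b7..b0 = 10011011 = 155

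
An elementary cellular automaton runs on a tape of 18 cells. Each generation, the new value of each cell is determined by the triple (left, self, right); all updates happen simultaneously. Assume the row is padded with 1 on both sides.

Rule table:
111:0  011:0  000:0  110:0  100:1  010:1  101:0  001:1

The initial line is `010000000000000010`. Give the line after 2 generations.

000100000000001000

011000000000000110
000100000000001000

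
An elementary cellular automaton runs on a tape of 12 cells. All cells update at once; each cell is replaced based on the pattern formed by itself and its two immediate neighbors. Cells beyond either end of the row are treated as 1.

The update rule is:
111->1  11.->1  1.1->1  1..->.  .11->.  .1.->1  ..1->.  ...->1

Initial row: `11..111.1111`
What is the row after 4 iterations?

1111.1..111.

11...111.111
11.1..111.11
1111...111.1
1111.1..111.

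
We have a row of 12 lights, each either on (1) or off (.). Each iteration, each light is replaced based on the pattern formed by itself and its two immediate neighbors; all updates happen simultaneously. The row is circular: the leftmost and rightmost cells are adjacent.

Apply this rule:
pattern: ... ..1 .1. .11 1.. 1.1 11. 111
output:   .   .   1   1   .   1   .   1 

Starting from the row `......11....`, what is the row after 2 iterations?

......1.....
......1.....

......1.....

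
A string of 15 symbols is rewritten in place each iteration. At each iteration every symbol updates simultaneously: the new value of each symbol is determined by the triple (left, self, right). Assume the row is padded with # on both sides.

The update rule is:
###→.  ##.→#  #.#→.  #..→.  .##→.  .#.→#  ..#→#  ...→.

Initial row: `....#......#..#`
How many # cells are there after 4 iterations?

6

...##.....##.#.
..#.#....#.#.#.
.##.#...##.#.#.
..#.#..#.#.#.#.
count of #: 6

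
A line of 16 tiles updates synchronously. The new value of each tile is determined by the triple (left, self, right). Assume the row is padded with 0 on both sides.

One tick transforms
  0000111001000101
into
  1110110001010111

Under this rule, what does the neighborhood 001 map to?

At position 3 the neighborhood is 001; the next row has 0 there.

0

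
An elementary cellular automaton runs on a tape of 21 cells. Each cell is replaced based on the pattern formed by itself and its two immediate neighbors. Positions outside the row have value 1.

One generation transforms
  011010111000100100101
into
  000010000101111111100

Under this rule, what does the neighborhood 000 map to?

At position 10 the neighborhood is 000; the next row has 0 there.

0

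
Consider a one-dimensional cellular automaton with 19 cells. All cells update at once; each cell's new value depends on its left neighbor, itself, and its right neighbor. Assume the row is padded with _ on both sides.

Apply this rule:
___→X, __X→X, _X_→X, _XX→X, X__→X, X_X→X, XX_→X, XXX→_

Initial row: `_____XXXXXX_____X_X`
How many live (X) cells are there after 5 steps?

step 1: XXXXXX____XXXXXXXXX
step 2: X____XXXXXX_______X
step 3: XXXXXX____XXXXXXXXX  (repeats step 1; period 2)
step 5: XXXXXX____XXXXXXXXX
count of X: 15

15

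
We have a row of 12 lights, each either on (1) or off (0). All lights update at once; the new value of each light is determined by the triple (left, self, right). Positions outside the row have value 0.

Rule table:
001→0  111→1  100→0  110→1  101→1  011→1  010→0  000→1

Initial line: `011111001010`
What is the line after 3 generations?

generation 1: 011111000100
generation 2: 011111010001
generation 3: 011111100100

011111100100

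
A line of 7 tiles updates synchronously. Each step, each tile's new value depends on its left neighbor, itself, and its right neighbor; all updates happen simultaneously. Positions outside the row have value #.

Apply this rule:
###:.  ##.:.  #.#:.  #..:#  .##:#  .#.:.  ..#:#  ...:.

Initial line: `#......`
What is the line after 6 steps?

.#....#
..#..##
##.###.
...#...
#.#.#.#
......#

......#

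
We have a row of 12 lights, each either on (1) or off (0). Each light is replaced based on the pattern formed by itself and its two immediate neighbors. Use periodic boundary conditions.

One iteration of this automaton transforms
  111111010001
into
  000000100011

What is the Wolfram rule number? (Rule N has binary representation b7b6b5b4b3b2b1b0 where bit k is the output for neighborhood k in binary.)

42

position 0: 111 → 0  (bit 7 = 0)
position 5: 110 → 0  (bit 6 = 0)
position 6: 101 → 1  (bit 5 = 1)
position 8: 100 → 0  (bit 4 = 0)
position 11: 011 → 1  (bit 3 = 1)
position 7: 010 → 0  (bit 2 = 0)
position 10: 001 → 1  (bit 1 = 1)
position 9: 000 → 0  (bit 0 = 0)
bits b7..b0 = 00101010 = 42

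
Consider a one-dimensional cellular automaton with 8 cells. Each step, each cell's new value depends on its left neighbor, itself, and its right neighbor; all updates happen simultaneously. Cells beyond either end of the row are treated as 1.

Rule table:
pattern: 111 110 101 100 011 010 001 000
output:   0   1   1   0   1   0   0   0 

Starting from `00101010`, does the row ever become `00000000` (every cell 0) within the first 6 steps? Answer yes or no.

step 1: 00010101
step 2: 00001011
step 3: 00000110
step 4: 00000111
step 5: 00000100
step 6: 00000000
all cells are 0 at step 6

yes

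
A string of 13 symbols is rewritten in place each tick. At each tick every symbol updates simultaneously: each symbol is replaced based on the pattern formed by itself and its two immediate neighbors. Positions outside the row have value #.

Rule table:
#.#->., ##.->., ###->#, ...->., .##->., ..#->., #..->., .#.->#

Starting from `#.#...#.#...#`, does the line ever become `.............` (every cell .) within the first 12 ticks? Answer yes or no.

no

tick 1: ..#...#.#....
tick 2: ..#...#.#....  (fixed point — unchanged through tick 12)
tick 12 is ..#...#.#...., still not uniform .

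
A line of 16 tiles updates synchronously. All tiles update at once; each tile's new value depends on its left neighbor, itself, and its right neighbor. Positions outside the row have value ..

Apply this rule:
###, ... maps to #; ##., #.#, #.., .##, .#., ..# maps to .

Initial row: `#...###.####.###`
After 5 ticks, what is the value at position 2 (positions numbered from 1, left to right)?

..#..#...##...#.
#......#....#...
..####...##...##
#..##..#....#...
.........##...##
position 2 holds .

.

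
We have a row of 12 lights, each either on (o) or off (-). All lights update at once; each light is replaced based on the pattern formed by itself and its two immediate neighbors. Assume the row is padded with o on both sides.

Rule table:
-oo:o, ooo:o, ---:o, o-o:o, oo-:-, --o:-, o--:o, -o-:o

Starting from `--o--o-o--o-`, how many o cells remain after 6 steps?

step 1: o-oo-oooo-oo
step 2: -oo-oooo-ooo
step 3: oo-oooo-oooo
step 4: o-oooo-ooooo
step 5: -oooo-oooooo
step 6: oooo-ooooooo
count of o: 11

11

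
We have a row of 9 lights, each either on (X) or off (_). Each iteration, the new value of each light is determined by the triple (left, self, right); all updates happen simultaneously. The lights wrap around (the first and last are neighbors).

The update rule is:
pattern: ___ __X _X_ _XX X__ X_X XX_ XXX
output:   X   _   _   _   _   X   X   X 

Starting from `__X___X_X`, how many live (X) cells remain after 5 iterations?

5

iteration 1: ____X__X_
iteration 2: XXX______
iteration 3: _XX_XXXX_
iteration 4: __XX_XXX_
iteration 5: X__XX_XX_
count of X: 5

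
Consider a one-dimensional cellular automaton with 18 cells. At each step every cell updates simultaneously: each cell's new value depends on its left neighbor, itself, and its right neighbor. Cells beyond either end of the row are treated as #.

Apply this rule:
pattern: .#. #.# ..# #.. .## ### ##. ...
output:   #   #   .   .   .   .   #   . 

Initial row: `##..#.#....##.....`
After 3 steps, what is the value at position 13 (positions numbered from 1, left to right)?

#

step 1: .#..###.....#.....
step 2: ##....#.....#.....
step 3: .#....#.....#.....
position 13 holds #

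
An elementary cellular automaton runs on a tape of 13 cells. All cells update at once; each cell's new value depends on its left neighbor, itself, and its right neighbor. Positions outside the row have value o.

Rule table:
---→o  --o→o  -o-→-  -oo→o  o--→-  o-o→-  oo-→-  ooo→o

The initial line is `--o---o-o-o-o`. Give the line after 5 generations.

-o--oo------o
---oo--oooooo
-ooo--ooooooo
-oo--oooooooo
-o--ooooooooo

-o--ooooooooo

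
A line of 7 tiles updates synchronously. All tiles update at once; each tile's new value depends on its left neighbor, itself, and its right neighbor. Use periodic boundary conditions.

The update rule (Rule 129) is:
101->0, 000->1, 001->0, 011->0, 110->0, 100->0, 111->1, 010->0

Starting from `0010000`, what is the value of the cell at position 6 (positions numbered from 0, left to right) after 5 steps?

1

1000111
0010011
0000000
1111111
1111111
position 6 holds 1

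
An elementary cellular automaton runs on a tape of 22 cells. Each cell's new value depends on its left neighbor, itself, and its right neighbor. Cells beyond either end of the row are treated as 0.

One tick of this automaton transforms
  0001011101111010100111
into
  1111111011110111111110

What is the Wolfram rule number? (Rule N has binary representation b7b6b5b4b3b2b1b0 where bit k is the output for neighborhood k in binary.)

191

position 6: 111 → 1  (bit 7 = 1)
position 7: 110 → 0  (bit 6 = 0)
position 4: 101 → 1  (bit 5 = 1)
position 17: 100 → 1  (bit 4 = 1)
position 5: 011 → 1  (bit 3 = 1)
position 3: 010 → 1  (bit 2 = 1)
position 2: 001 → 1  (bit 1 = 1)
position 0: 000 → 1  (bit 0 = 1)
bits b7..b0 = 10111111 = 191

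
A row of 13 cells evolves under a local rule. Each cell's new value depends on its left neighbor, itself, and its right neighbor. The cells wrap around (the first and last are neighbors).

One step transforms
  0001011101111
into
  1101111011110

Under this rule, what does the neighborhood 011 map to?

At position 5 the neighborhood is 011; the next row has 1 there.

1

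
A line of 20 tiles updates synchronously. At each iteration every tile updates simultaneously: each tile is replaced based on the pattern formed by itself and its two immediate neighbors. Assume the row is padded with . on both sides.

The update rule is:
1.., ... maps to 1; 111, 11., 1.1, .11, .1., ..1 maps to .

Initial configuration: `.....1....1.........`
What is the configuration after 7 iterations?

1..111..111111111111

1111..111..111111111
....1....1..........
111..111..1111111111
...1....1...........
11..111..11111111111
..1....1............
1..111..111111111111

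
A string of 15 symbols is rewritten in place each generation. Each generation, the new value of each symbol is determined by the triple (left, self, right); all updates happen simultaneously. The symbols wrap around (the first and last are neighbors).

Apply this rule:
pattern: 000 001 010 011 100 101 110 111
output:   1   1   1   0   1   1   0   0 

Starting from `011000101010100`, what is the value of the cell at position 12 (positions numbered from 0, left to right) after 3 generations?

100111111111111
011000000000000
100111111111111
position 12 holds 1

1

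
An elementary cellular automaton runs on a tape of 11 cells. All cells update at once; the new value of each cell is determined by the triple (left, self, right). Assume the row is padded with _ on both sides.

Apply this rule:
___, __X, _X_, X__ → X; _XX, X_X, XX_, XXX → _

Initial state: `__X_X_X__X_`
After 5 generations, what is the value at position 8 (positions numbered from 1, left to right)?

X

XXX_X_XXXXX
____X______
XXXXXXXXXXX
___________
XXXXXXXXXXX
position 8 holds X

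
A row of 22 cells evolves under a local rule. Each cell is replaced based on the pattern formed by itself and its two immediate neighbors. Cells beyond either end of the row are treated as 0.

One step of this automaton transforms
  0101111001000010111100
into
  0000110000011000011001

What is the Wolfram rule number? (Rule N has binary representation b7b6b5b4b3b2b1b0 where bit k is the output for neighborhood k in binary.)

129

position 4: 111 → 1  (bit 7 = 1)
position 6: 110 → 0  (bit 6 = 0)
position 2: 101 → 0  (bit 5 = 0)
position 7: 100 → 0  (bit 4 = 0)
position 3: 011 → 0  (bit 3 = 0)
position 1: 010 → 0  (bit 2 = 0)
position 0: 001 → 0  (bit 1 = 0)
position 11: 000 → 1  (bit 0 = 1)
bits b7..b0 = 10000001 = 129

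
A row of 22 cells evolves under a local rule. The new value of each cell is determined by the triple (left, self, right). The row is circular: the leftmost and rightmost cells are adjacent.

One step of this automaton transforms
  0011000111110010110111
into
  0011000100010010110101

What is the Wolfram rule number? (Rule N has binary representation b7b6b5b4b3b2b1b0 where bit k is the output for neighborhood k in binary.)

76

position 8: 111 → 0  (bit 7 = 0)
position 3: 110 → 1  (bit 6 = 1)
position 15: 101 → 0  (bit 5 = 0)
position 0: 100 → 0  (bit 4 = 0)
position 2: 011 → 1  (bit 3 = 1)
position 14: 010 → 1  (bit 2 = 1)
position 1: 001 → 0  (bit 1 = 0)
position 5: 000 → 0  (bit 0 = 0)
bits b7..b0 = 01001100 = 76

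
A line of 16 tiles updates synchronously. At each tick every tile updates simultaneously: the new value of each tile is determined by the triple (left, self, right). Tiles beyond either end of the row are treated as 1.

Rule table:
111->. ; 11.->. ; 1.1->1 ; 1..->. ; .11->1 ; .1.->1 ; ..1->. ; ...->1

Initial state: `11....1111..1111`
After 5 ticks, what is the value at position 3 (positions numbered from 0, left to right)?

...11.1.....1...
.1.1.11.111.1.1.
111111.11..11111
......11...1....
.1111.1..1.1.11.
position 3 holds 1

1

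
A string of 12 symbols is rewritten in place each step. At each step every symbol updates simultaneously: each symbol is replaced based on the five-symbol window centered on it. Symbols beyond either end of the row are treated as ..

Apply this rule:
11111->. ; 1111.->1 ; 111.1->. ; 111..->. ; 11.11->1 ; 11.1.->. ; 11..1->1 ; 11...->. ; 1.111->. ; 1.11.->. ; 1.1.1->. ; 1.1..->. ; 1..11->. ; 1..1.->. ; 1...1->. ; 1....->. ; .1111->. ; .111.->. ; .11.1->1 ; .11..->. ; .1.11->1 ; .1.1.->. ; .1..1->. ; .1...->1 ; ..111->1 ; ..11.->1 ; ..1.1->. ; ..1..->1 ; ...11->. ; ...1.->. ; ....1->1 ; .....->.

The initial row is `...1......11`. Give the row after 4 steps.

.1.....1....

.1.11...1.1.
..1........1
1.11.....1.1
.1.....1....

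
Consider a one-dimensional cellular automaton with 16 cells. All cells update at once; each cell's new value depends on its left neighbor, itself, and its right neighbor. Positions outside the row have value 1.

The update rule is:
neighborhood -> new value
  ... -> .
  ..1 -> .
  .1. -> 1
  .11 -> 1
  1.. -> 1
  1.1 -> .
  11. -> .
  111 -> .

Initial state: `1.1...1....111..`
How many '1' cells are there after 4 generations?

8

..11..11...1..1.
1.1.1.1.1..11.1.
..1.1.1.11.1..1.
1.1.1.1.1..11.1.
count of 1: 8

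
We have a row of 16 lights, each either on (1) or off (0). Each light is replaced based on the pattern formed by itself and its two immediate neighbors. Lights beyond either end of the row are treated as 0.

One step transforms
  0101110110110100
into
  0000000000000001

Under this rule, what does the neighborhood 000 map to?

At position 15 the neighborhood is 000; the next row has 1 there.

1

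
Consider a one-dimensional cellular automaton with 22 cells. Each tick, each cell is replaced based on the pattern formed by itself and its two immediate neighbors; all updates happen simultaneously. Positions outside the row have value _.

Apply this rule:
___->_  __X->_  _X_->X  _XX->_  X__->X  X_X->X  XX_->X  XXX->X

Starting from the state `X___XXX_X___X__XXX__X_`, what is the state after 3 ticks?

__XX___XXXXX__XX__XXXX

tick 1: XX___XXXXX__XX__XXX_XX
tick 2: _XX___XXXXX__XX__XXX_X
tick 3: __XX___XXXXX__XX__XXXX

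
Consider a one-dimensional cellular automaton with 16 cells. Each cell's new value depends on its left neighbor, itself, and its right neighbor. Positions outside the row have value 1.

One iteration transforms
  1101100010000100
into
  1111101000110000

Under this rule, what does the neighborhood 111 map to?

1

At position 0 the neighborhood is 111; the next row has 1 there.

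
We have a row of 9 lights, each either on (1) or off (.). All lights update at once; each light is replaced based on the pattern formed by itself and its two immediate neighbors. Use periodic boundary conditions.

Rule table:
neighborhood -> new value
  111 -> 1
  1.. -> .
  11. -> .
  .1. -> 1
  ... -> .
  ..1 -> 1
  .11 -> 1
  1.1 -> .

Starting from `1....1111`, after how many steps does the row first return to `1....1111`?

9

step 1: ....11111
step 2: ...11111.
step 3: ..11111..
step 4: .11111...
step 5: 11111....
step 6: 1111....1
step 7: 111....11
step 8: 11....111
step 9: 1....1111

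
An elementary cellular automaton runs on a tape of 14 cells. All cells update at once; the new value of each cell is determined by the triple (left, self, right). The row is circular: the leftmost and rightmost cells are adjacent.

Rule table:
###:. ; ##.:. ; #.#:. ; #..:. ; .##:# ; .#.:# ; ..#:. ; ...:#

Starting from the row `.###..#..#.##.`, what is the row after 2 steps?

.#....#..#.#..
.#.##.#..#.#.#

.#.##.#..#.#.#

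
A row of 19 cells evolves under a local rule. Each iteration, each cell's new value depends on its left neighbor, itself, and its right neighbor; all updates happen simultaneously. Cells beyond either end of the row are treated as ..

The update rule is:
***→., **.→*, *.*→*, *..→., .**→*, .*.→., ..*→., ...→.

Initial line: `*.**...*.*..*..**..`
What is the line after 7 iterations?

.***....*......**..
.*.*...........**..
..*............**..
...............**..
...............**..  (fixed point — unchanged through iteration 7)

...............**..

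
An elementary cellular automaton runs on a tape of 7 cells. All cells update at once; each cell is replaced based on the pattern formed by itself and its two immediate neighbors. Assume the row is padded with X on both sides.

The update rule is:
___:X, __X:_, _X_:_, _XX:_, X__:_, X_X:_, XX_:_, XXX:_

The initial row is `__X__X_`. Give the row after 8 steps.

_XXXXX_

_______
_XXXXX_
_______  (repeats step 1; period 2)
step 8: _XXXXX_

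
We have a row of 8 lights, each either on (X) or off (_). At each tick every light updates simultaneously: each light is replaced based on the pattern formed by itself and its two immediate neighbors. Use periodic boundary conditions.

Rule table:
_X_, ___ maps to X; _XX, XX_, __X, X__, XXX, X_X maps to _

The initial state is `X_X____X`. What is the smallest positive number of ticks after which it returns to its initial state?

__X_XX__
X_X____X

2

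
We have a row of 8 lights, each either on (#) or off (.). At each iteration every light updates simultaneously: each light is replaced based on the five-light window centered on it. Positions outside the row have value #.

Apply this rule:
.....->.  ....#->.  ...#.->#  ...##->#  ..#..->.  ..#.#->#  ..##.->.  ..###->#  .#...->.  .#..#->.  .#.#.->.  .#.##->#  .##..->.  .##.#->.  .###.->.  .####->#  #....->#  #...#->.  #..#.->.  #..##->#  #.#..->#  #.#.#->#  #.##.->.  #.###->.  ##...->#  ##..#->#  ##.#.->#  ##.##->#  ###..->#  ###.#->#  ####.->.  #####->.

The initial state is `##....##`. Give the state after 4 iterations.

..#####.

.###.###
#..##.#.
###..###
..#####.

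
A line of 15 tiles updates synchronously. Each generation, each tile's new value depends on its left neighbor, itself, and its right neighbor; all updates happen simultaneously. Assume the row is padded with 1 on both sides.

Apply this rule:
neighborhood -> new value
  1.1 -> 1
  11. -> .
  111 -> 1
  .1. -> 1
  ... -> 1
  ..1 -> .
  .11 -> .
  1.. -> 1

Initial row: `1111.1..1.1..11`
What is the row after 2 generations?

111.111.1111..1
11.1.1.1.11.1..

11.1.1.1.11.1..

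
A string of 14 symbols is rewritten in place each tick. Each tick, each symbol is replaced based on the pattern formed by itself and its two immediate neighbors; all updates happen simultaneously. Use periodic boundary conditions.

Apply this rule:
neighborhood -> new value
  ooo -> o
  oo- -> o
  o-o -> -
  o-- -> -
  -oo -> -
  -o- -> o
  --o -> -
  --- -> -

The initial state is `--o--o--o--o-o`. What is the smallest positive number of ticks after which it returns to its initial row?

tick 1: --o--o--o--o-o

1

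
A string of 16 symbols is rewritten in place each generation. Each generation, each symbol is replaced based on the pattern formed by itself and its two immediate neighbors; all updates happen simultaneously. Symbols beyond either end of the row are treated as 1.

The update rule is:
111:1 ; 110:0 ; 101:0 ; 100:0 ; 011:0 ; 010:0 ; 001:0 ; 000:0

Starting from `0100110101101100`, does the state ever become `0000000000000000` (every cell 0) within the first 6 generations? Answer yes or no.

yes

generation 1: 0000000000000000
all cells are 0 at generation 1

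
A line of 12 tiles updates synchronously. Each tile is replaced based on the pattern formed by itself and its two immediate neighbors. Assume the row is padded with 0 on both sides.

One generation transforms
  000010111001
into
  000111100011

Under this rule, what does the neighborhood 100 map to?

At position 9 the neighborhood is 100; the next row has 0 there.

0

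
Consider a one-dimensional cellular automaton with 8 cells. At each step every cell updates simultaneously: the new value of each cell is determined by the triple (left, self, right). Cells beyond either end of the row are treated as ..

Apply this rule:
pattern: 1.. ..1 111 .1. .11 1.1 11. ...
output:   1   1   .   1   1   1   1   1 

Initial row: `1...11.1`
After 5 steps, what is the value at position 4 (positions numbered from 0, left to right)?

11111111
1......1
11111111  (repeats step 1; period 2)
step 5: 11111111
position 4 holds 1

1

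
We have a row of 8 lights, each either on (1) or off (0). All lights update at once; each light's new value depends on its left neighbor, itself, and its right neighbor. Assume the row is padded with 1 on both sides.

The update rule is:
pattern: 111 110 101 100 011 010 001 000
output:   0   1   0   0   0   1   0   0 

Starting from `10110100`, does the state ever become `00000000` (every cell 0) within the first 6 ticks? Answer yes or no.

no

10010100
10010100  (fixed point — unchanged through tick 6)
tick 6 is 10010100, still not uniform 0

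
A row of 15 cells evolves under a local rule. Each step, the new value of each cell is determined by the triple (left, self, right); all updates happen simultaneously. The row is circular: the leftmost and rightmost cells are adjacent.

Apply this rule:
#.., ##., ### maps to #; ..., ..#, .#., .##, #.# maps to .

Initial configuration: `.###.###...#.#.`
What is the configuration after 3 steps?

.#..##..###....

..##..###.....#
#..##..###.....
.#..##..###....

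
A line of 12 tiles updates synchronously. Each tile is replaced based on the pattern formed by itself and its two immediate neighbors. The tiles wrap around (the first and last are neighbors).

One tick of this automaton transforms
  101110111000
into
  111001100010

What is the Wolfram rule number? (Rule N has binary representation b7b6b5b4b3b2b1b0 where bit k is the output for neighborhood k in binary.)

45

position 3: 111 → 0  (bit 7 = 0)
position 4: 110 → 0  (bit 6 = 0)
position 1: 101 → 1  (bit 5 = 1)
position 9: 100 → 0  (bit 4 = 0)
position 2: 011 → 1  (bit 3 = 1)
position 0: 010 → 1  (bit 2 = 1)
position 11: 001 → 0  (bit 1 = 0)
position 10: 000 → 1  (bit 0 = 1)
bits b7..b0 = 00101101 = 45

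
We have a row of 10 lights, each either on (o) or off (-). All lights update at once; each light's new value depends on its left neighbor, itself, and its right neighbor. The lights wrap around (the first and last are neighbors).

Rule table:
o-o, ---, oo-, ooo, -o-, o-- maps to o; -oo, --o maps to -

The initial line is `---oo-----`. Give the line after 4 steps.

ooooo--ooo

step 1: oo--oooooo
step 2: ooo--ooooo
step 3: oooo--oooo
step 4: ooooo--ooo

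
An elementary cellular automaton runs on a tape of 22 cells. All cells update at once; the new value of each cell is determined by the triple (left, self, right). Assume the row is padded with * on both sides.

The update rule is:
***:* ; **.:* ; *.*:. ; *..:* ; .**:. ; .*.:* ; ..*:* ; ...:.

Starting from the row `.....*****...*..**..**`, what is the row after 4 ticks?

****.**..****..***..**

*...*.*****.****.***.*
**.**..****..***..**..
**..***.*****.****.***
****.**..****..***..**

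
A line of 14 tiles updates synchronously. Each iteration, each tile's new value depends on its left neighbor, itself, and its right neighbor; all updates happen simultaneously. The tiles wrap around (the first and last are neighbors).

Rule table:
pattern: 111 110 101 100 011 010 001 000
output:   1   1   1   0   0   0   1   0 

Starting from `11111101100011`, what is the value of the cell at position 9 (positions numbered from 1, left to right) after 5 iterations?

1

iteration 1: 11111110100101
iteration 2: 11111111001010
iteration 3: 01111111010101
iteration 4: 10111111101010
iteration 5: 01011111110101
position 9 holds 1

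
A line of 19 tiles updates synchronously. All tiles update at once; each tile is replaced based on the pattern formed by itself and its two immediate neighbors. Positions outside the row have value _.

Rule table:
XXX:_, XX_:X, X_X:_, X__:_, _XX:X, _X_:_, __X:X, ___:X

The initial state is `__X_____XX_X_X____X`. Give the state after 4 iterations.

XX_XX_X_X_X__XX__XX

XX__XXXXXX_____XXX_
XX_XX____X_XXXXX_X_
XX_XX_XXX__X___X___
XX_XX_X_X_X__XX__XX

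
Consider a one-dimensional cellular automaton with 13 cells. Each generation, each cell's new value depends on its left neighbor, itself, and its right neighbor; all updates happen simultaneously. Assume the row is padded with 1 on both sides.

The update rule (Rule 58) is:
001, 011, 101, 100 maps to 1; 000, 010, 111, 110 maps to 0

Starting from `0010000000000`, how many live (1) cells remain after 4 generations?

6

1101000000001
0010100000011
1101010000110
0010101001101
count of 1: 6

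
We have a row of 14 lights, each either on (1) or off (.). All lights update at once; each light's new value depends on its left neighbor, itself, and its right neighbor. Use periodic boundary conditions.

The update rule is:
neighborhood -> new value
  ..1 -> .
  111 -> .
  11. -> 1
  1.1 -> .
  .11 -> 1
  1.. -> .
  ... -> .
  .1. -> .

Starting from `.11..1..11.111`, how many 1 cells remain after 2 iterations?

4

.11.....11.1.1
.11.....11....
count of 1: 4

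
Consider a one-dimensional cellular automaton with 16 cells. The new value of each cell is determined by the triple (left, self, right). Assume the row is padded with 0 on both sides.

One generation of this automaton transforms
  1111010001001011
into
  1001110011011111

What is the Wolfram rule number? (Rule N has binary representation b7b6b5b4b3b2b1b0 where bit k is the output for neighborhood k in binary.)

position 1: 111 → 0  (bit 7 = 0)
position 3: 110 → 1  (bit 6 = 1)
position 4: 101 → 1  (bit 5 = 1)
position 6: 100 → 0  (bit 4 = 0)
position 0: 011 → 1  (bit 3 = 1)
position 5: 010 → 1  (bit 2 = 1)
position 8: 001 → 1  (bit 1 = 1)
position 7: 000 → 0  (bit 0 = 0)
bits b7..b0 = 01101110 = 110

110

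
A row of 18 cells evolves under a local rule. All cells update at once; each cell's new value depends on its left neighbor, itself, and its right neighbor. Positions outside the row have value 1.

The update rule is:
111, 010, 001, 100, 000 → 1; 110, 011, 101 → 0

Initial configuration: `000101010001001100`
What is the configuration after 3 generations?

110111110111000000

generation 1: 111101011111110011
generation 2: 111001001111101101
generation 3: 110111110111000000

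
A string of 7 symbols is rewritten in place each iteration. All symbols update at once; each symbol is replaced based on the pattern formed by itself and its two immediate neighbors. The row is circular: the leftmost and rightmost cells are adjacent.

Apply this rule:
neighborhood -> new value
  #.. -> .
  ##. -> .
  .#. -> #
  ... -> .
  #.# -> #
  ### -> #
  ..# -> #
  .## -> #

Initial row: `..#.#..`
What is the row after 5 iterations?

#...###

.####..
####...
###...#
##...##
#...###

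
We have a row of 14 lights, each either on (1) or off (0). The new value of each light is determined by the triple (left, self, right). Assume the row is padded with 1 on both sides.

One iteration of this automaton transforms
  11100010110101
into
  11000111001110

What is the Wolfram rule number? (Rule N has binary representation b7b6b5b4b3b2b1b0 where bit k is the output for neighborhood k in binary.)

166

position 0: 111 → 1  (bit 7 = 1)
position 2: 110 → 0  (bit 6 = 0)
position 7: 101 → 1  (bit 5 = 1)
position 3: 100 → 0  (bit 4 = 0)
position 8: 011 → 0  (bit 3 = 0)
position 6: 010 → 1  (bit 2 = 1)
position 5: 001 → 1  (bit 1 = 1)
position 4: 000 → 0  (bit 0 = 0)
bits b7..b0 = 10100110 = 166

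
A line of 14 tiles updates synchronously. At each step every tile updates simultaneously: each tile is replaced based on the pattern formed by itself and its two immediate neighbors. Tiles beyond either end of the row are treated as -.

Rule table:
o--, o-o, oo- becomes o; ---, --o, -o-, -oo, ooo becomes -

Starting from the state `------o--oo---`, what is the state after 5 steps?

-----------o--

-------o--oo--
--------o--oo-
---------o--oo
----------o--o
-----------o--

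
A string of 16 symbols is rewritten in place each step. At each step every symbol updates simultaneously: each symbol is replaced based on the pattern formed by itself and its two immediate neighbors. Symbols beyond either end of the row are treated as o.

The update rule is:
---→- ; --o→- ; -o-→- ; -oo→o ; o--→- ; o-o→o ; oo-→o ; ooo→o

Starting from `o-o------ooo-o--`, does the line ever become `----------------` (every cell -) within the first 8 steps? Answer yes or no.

step 1: oo-------oooo---
step 2: oo-------oooo---  (fixed point — unchanged through step 8)
step 8 is oo-------oooo---, still not uniform -

no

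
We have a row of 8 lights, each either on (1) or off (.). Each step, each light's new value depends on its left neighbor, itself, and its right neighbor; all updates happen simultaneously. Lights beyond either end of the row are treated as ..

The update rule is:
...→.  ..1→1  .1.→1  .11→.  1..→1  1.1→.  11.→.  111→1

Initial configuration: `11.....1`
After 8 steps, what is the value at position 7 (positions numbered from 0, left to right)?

..1...11
.111.1..
1.1..11.
1.111..1
1..1.111
1111..1.
.11.1111
1....11.
position 7 holds .

.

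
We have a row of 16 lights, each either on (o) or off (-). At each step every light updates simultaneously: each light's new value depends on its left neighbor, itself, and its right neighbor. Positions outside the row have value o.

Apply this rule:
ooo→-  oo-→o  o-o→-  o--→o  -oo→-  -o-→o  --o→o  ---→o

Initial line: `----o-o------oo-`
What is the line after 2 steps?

ooooo-ooooooo-o-
----o-------o-o-

----o-------o-o-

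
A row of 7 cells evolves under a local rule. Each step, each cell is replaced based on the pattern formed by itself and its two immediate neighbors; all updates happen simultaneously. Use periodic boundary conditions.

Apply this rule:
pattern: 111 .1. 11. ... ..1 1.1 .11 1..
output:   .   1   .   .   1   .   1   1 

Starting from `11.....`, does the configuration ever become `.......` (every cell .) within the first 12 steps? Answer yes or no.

no

1.1...1
..11.11
111..1.
1..111.
1111...
1...1.1
.1.11.1
.1.1..1
.1.1111
.1.1...
11.11..
1..1.11
step 12 is 1..1.11, still not uniform .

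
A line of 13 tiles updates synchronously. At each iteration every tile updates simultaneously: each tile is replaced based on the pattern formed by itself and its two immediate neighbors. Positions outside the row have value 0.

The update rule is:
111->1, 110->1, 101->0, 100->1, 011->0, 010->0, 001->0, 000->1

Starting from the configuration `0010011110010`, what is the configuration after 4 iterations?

1001001111001
0100100111100
0010010011111
1001001001111

1001001001111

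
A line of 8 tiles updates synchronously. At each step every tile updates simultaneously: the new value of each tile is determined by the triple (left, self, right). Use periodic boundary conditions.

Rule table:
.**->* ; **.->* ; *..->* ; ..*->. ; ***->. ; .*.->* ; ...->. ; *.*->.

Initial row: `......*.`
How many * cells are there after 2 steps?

3

......**
*.....**
count of *: 3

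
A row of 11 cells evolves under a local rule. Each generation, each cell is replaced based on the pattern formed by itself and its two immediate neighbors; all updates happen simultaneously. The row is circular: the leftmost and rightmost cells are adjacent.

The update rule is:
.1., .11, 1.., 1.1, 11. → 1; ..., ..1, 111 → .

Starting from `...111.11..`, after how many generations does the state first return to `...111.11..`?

generation 1: ...1.11111.
generation 2: ...111...11
generation 3: 1..1.11..11
generation 4: 11.11111.1.
generation 5: 1111...1111
generation 6: ...11..1...
generation 7: ...111.11..

7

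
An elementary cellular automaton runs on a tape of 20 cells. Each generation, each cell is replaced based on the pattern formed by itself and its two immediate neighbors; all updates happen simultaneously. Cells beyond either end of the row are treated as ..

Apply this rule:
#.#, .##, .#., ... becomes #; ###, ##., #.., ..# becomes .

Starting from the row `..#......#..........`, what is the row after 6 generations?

#.#.####.#.#########
#####...####........
#.....#.#....#######
#.###.###.##.#......
###..##..##.##.#####
#....#...#.##.##....

#....#...#.##.##....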